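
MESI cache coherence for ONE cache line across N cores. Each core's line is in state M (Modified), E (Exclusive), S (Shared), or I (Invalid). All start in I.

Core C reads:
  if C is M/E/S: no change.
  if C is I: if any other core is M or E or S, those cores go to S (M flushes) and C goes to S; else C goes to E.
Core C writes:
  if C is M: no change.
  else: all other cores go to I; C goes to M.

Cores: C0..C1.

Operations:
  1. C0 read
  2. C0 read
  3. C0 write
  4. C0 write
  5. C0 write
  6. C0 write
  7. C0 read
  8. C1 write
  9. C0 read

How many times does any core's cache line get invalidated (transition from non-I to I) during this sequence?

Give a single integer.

Answer: 1

Derivation:
Op 1: C0 read [C0 read from I: no other sharers -> C0=E (exclusive)] -> [E,I] (invalidations this op: 0; running total: 0)
Op 2: C0 read [C0 read: already in E, no change] -> [E,I] (invalidations this op: 0; running total: 0)
Op 3: C0 write [C0 write: invalidate none -> C0=M] -> [M,I] (invalidations this op: 0; running total: 0)
Op 4: C0 write [C0 write: already M (modified), no change] -> [M,I] (invalidations this op: 0; running total: 0)
Op 5: C0 write [C0 write: already M (modified), no change] -> [M,I] (invalidations this op: 0; running total: 0)
Op 6: C0 write [C0 write: already M (modified), no change] -> [M,I] (invalidations this op: 0; running total: 0)
Op 7: C0 read [C0 read: already in M, no change] -> [M,I] (invalidations this op: 0; running total: 0)
Op 8: C1 write [C1 write: invalidate ['C0=M'] -> C1=M] -> [I,M] (invalidations this op: 1; running total: 1)
Op 9: C0 read [C0 read from I: others=['C1=M'] -> C0=S, others downsized to S] -> [S,S] (invalidations this op: 0; running total: 1)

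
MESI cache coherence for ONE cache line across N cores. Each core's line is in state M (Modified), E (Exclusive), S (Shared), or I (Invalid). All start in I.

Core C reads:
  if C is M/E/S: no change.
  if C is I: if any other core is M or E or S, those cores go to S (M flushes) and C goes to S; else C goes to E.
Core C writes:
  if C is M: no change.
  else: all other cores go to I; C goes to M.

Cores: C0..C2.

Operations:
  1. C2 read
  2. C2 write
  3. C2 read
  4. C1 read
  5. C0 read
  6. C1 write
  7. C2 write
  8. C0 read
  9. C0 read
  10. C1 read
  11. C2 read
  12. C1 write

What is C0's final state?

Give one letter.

Op 1: C2 read [C2 read from I: no other sharers -> C2=E (exclusive)] -> [I,I,E]
Op 2: C2 write [C2 write: invalidate none -> C2=M] -> [I,I,M]
Op 3: C2 read [C2 read: already in M, no change] -> [I,I,M]
Op 4: C1 read [C1 read from I: others=['C2=M'] -> C1=S, others downsized to S] -> [I,S,S]
Op 5: C0 read [C0 read from I: others=['C1=S', 'C2=S'] -> C0=S, others downsized to S] -> [S,S,S]
Op 6: C1 write [C1 write: invalidate ['C0=S', 'C2=S'] -> C1=M] -> [I,M,I]
Op 7: C2 write [C2 write: invalidate ['C1=M'] -> C2=M] -> [I,I,M]
Op 8: C0 read [C0 read from I: others=['C2=M'] -> C0=S, others downsized to S] -> [S,I,S]
Op 9: C0 read [C0 read: already in S, no change] -> [S,I,S]
Op 10: C1 read [C1 read from I: others=['C0=S', 'C2=S'] -> C1=S, others downsized to S] -> [S,S,S]
Op 11: C2 read [C2 read: already in S, no change] -> [S,S,S]
Op 12: C1 write [C1 write: invalidate ['C0=S', 'C2=S'] -> C1=M] -> [I,M,I]

Answer: I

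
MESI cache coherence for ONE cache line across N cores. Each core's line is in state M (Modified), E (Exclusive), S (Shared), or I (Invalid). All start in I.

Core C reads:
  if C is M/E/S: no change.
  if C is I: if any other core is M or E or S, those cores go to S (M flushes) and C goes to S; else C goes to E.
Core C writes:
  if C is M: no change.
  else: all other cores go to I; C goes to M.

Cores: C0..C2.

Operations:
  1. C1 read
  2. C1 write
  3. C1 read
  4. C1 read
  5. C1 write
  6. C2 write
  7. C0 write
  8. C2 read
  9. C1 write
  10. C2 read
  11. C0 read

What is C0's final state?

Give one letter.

Answer: S

Derivation:
Op 1: C1 read [C1 read from I: no other sharers -> C1=E (exclusive)] -> [I,E,I]
Op 2: C1 write [C1 write: invalidate none -> C1=M] -> [I,M,I]
Op 3: C1 read [C1 read: already in M, no change] -> [I,M,I]
Op 4: C1 read [C1 read: already in M, no change] -> [I,M,I]
Op 5: C1 write [C1 write: already M (modified), no change] -> [I,M,I]
Op 6: C2 write [C2 write: invalidate ['C1=M'] -> C2=M] -> [I,I,M]
Op 7: C0 write [C0 write: invalidate ['C2=M'] -> C0=M] -> [M,I,I]
Op 8: C2 read [C2 read from I: others=['C0=M'] -> C2=S, others downsized to S] -> [S,I,S]
Op 9: C1 write [C1 write: invalidate ['C0=S', 'C2=S'] -> C1=M] -> [I,M,I]
Op 10: C2 read [C2 read from I: others=['C1=M'] -> C2=S, others downsized to S] -> [I,S,S]
Op 11: C0 read [C0 read from I: others=['C1=S', 'C2=S'] -> C0=S, others downsized to S] -> [S,S,S]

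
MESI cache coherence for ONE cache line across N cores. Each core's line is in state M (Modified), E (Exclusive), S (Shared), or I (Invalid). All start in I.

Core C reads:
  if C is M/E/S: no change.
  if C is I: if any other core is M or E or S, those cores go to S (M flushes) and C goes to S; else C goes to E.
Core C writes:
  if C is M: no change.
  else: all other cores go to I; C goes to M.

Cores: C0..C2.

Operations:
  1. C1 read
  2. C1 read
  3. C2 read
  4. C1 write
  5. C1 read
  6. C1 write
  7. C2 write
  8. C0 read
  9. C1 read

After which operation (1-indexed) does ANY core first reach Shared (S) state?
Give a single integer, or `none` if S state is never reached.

Answer: 3

Derivation:
Op 1: C1 read [C1 read from I: no other sharers -> C1=E (exclusive)] -> [I,E,I]
Op 2: C1 read [C1 read: already in E, no change] -> [I,E,I]
Op 3: C2 read [C2 read from I: others=['C1=E'] -> C2=S, others downsized to S] -> [I,S,S]
  -> First S state at op 3; remaining ops need not be traced.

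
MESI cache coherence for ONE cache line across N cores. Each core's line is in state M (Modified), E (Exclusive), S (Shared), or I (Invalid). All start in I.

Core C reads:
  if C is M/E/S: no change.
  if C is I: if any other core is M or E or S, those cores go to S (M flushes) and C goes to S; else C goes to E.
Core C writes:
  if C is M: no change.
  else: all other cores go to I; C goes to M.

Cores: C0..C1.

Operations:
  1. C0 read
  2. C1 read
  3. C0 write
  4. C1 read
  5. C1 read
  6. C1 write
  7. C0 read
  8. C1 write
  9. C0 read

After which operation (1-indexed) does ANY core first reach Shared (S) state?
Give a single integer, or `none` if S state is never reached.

Answer: 2

Derivation:
Op 1: C0 read [C0 read from I: no other sharers -> C0=E (exclusive)] -> [E,I]
Op 2: C1 read [C1 read from I: others=['C0=E'] -> C1=S, others downsized to S] -> [S,S]
  -> First S state at op 2; remaining ops need not be traced.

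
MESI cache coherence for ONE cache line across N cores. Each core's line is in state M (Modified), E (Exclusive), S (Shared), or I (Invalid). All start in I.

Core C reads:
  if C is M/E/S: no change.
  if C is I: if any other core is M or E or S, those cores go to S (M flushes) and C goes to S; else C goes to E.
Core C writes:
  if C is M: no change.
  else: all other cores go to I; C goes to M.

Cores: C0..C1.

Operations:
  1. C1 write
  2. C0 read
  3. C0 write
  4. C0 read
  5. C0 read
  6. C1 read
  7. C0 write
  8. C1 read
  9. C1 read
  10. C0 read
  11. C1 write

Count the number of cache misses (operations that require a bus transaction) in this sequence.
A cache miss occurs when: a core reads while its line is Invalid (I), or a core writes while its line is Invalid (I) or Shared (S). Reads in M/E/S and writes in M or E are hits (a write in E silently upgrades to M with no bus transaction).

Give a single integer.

Op 1: C1 write [C1 write: invalidate none -> C1=M] -> [I,M] [MISS #1: write from I]
Op 2: C0 read [C0 read from I: others=['C1=M'] -> C0=S, others downsized to S] -> [S,S] [MISS #2: read from I]
Op 3: C0 write [C0 write: invalidate ['C1=S'] -> C0=M] -> [M,I] [MISS #3: write from S]
Op 4: C0 read [C0 read: already in M, no change] -> [M,I] [hit: read from M]
Op 5: C0 read [C0 read: already in M, no change] -> [M,I] [hit: read from M]
Op 6: C1 read [C1 read from I: others=['C0=M'] -> C1=S, others downsized to S] -> [S,S] [MISS #4: read from I]
Op 7: C0 write [C0 write: invalidate ['C1=S'] -> C0=M] -> [M,I] [MISS #5: write from S]
Op 8: C1 read [C1 read from I: others=['C0=M'] -> C1=S, others downsized to S] -> [S,S] [MISS #6: read from I]
Op 9: C1 read [C1 read: already in S, no change] -> [S,S] [hit: read from S]
Op 10: C0 read [C0 read: already in S, no change] -> [S,S] [hit: read from S]
Op 11: C1 write [C1 write: invalidate ['C0=S'] -> C1=M] -> [I,M] [MISS #7: write from S]

Answer: 7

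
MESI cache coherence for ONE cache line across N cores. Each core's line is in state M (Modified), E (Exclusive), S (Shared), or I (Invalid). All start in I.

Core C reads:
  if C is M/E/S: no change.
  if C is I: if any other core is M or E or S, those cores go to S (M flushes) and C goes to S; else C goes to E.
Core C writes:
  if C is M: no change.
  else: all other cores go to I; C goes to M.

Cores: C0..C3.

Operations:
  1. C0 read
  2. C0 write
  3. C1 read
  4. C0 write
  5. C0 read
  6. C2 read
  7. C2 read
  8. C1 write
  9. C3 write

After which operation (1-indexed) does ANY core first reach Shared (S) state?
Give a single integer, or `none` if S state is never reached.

Op 1: C0 read [C0 read from I: no other sharers -> C0=E (exclusive)] -> [E,I,I,I]
Op 2: C0 write [C0 write: invalidate none -> C0=M] -> [M,I,I,I]
Op 3: C1 read [C1 read from I: others=['C0=M'] -> C1=S, others downsized to S] -> [S,S,I,I]
  -> First S state at op 3; remaining ops need not be traced.

Answer: 3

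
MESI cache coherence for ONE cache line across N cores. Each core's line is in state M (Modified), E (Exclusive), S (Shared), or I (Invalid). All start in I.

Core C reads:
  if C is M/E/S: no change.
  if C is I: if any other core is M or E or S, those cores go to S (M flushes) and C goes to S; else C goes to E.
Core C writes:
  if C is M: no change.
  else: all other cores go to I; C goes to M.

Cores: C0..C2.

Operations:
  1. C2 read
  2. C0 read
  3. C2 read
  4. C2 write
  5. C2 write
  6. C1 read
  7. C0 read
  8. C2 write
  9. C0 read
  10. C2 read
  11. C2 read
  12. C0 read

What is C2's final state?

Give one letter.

Op 1: C2 read [C2 read from I: no other sharers -> C2=E (exclusive)] -> [I,I,E]
Op 2: C0 read [C0 read from I: others=['C2=E'] -> C0=S, others downsized to S] -> [S,I,S]
Op 3: C2 read [C2 read: already in S, no change] -> [S,I,S]
Op 4: C2 write [C2 write: invalidate ['C0=S'] -> C2=M] -> [I,I,M]
Op 5: C2 write [C2 write: already M (modified), no change] -> [I,I,M]
Op 6: C1 read [C1 read from I: others=['C2=M'] -> C1=S, others downsized to S] -> [I,S,S]
Op 7: C0 read [C0 read from I: others=['C1=S', 'C2=S'] -> C0=S, others downsized to S] -> [S,S,S]
Op 8: C2 write [C2 write: invalidate ['C0=S', 'C1=S'] -> C2=M] -> [I,I,M]
Op 9: C0 read [C0 read from I: others=['C2=M'] -> C0=S, others downsized to S] -> [S,I,S]
Op 10: C2 read [C2 read: already in S, no change] -> [S,I,S]
Op 11: C2 read [C2 read: already in S, no change] -> [S,I,S]
Op 12: C0 read [C0 read: already in S, no change] -> [S,I,S]

Answer: S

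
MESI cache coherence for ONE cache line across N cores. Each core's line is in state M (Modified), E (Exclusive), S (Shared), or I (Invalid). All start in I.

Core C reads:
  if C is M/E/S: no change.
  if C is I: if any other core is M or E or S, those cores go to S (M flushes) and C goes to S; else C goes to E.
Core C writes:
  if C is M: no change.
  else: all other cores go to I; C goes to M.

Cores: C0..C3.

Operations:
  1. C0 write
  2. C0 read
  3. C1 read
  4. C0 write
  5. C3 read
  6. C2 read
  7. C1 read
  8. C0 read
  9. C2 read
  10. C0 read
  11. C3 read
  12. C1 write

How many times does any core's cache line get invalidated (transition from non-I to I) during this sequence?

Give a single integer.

Op 1: C0 write [C0 write: invalidate none -> C0=M] -> [M,I,I,I] (invalidations this op: 0; running total: 0)
Op 2: C0 read [C0 read: already in M, no change] -> [M,I,I,I] (invalidations this op: 0; running total: 0)
Op 3: C1 read [C1 read from I: others=['C0=M'] -> C1=S, others downsized to S] -> [S,S,I,I] (invalidations this op: 0; running total: 0)
Op 4: C0 write [C0 write: invalidate ['C1=S'] -> C0=M] -> [M,I,I,I] (invalidations this op: 1; running total: 1)
Op 5: C3 read [C3 read from I: others=['C0=M'] -> C3=S, others downsized to S] -> [S,I,I,S] (invalidations this op: 0; running total: 1)
Op 6: C2 read [C2 read from I: others=['C0=S', 'C3=S'] -> C2=S, others downsized to S] -> [S,I,S,S] (invalidations this op: 0; running total: 1)
Op 7: C1 read [C1 read from I: others=['C0=S', 'C2=S', 'C3=S'] -> C1=S, others downsized to S] -> [S,S,S,S] (invalidations this op: 0; running total: 1)
Op 8: C0 read [C0 read: already in S, no change] -> [S,S,S,S] (invalidations this op: 0; running total: 1)
Op 9: C2 read [C2 read: already in S, no change] -> [S,S,S,S] (invalidations this op: 0; running total: 1)
Op 10: C0 read [C0 read: already in S, no change] -> [S,S,S,S] (invalidations this op: 0; running total: 1)
Op 11: C3 read [C3 read: already in S, no change] -> [S,S,S,S] (invalidations this op: 0; running total: 1)
Op 12: C1 write [C1 write: invalidate ['C0=S', 'C2=S', 'C3=S'] -> C1=M] -> [I,M,I,I] (invalidations this op: 3; running total: 4)

Answer: 4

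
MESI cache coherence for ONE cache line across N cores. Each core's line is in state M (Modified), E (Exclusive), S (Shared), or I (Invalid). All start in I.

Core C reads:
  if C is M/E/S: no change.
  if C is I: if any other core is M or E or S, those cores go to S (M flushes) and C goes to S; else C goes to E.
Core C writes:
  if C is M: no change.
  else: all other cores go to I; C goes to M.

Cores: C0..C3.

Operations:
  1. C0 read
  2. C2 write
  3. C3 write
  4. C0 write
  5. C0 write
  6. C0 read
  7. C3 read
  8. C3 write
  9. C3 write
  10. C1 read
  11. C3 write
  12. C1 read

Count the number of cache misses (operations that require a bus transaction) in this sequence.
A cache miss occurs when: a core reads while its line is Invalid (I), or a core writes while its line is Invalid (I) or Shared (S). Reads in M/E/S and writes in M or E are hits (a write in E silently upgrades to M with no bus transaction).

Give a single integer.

Op 1: C0 read [C0 read from I: no other sharers -> C0=E (exclusive)] -> [E,I,I,I] [MISS #1: read from I]
Op 2: C2 write [C2 write: invalidate ['C0=E'] -> C2=M] -> [I,I,M,I] [MISS #2: write from I]
Op 3: C3 write [C3 write: invalidate ['C2=M'] -> C3=M] -> [I,I,I,M] [MISS #3: write from I]
Op 4: C0 write [C0 write: invalidate ['C3=M'] -> C0=M] -> [M,I,I,I] [MISS #4: write from I]
Op 5: C0 write [C0 write: already M (modified), no change] -> [M,I,I,I] [hit: write from M]
Op 6: C0 read [C0 read: already in M, no change] -> [M,I,I,I] [hit: read from M]
Op 7: C3 read [C3 read from I: others=['C0=M'] -> C3=S, others downsized to S] -> [S,I,I,S] [MISS #5: read from I]
Op 8: C3 write [C3 write: invalidate ['C0=S'] -> C3=M] -> [I,I,I,M] [MISS #6: write from S]
Op 9: C3 write [C3 write: already M (modified), no change] -> [I,I,I,M] [hit: write from M]
Op 10: C1 read [C1 read from I: others=['C3=M'] -> C1=S, others downsized to S] -> [I,S,I,S] [MISS #7: read from I]
Op 11: C3 write [C3 write: invalidate ['C1=S'] -> C3=M] -> [I,I,I,M] [MISS #8: write from S]
Op 12: C1 read [C1 read from I: others=['C3=M'] -> C1=S, others downsized to S] -> [I,S,I,S] [MISS #9: read from I]

Answer: 9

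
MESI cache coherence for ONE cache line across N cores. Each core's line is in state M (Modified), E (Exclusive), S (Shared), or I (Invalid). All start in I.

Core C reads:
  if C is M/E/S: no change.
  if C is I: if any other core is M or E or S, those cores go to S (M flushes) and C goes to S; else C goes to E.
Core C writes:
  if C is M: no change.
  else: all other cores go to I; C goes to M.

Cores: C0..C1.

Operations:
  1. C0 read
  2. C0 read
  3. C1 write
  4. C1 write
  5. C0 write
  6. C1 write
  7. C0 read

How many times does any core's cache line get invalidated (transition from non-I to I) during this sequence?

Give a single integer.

Op 1: C0 read [C0 read from I: no other sharers -> C0=E (exclusive)] -> [E,I] (invalidations this op: 0; running total: 0)
Op 2: C0 read [C0 read: already in E, no change] -> [E,I] (invalidations this op: 0; running total: 0)
Op 3: C1 write [C1 write: invalidate ['C0=E'] -> C1=M] -> [I,M] (invalidations this op: 1; running total: 1)
Op 4: C1 write [C1 write: already M (modified), no change] -> [I,M] (invalidations this op: 0; running total: 1)
Op 5: C0 write [C0 write: invalidate ['C1=M'] -> C0=M] -> [M,I] (invalidations this op: 1; running total: 2)
Op 6: C1 write [C1 write: invalidate ['C0=M'] -> C1=M] -> [I,M] (invalidations this op: 1; running total: 3)
Op 7: C0 read [C0 read from I: others=['C1=M'] -> C0=S, others downsized to S] -> [S,S] (invalidations this op: 0; running total: 3)

Answer: 3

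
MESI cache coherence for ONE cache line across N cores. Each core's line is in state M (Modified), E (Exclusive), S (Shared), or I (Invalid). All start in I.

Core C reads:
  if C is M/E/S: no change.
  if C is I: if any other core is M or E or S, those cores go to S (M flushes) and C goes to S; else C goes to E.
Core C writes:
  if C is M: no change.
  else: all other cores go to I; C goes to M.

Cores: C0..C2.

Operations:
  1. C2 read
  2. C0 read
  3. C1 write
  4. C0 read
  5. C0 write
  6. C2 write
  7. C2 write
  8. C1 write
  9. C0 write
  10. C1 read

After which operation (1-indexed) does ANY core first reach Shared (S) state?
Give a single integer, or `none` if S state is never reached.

Op 1: C2 read [C2 read from I: no other sharers -> C2=E (exclusive)] -> [I,I,E]
Op 2: C0 read [C0 read from I: others=['C2=E'] -> C0=S, others downsized to S] -> [S,I,S]
  -> First S state at op 2; remaining ops need not be traced.

Answer: 2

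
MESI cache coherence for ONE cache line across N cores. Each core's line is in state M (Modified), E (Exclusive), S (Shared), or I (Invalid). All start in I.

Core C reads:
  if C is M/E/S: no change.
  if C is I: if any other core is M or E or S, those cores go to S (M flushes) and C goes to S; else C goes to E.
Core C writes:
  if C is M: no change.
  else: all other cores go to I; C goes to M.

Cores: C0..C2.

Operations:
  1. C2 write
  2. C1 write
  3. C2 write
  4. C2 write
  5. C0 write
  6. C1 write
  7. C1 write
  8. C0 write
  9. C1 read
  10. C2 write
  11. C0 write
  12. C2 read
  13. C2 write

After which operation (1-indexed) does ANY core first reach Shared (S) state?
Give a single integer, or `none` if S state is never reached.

Answer: 9

Derivation:
Op 1: C2 write [C2 write: invalidate none -> C2=M] -> [I,I,M]
Op 2: C1 write [C1 write: invalidate ['C2=M'] -> C1=M] -> [I,M,I]
Op 3: C2 write [C2 write: invalidate ['C1=M'] -> C2=M] -> [I,I,M]
Op 4: C2 write [C2 write: already M (modified), no change] -> [I,I,M]
Op 5: C0 write [C0 write: invalidate ['C2=M'] -> C0=M] -> [M,I,I]
Op 6: C1 write [C1 write: invalidate ['C0=M'] -> C1=M] -> [I,M,I]
Op 7: C1 write [C1 write: already M (modified), no change] -> [I,M,I]
Op 8: C0 write [C0 write: invalidate ['C1=M'] -> C0=M] -> [M,I,I]
Op 9: C1 read [C1 read from I: others=['C0=M'] -> C1=S, others downsized to S] -> [S,S,I]
  -> First S state at op 9; remaining ops need not be traced.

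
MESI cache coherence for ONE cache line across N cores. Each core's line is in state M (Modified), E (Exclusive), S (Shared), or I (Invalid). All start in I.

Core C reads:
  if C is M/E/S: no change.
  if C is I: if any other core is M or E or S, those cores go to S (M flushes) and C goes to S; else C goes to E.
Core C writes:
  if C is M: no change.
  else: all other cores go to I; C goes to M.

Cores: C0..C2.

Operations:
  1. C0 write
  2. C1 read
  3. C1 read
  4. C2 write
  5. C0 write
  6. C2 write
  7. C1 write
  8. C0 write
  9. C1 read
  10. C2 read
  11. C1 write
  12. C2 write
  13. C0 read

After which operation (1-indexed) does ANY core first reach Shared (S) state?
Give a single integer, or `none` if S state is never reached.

Answer: 2

Derivation:
Op 1: C0 write [C0 write: invalidate none -> C0=M] -> [M,I,I]
Op 2: C1 read [C1 read from I: others=['C0=M'] -> C1=S, others downsized to S] -> [S,S,I]
  -> First S state at op 2; remaining ops need not be traced.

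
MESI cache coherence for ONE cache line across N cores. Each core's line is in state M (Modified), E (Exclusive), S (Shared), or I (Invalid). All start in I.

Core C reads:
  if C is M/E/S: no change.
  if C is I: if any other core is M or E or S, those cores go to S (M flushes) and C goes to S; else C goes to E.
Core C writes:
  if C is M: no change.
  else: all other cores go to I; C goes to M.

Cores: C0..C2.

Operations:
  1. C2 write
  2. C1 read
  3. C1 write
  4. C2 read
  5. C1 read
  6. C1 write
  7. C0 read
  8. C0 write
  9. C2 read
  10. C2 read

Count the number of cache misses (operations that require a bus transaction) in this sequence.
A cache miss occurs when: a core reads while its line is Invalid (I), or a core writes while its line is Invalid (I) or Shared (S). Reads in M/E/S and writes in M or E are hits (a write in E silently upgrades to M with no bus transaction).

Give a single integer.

Op 1: C2 write [C2 write: invalidate none -> C2=M] -> [I,I,M] [MISS #1: write from I]
Op 2: C1 read [C1 read from I: others=['C2=M'] -> C1=S, others downsized to S] -> [I,S,S] [MISS #2: read from I]
Op 3: C1 write [C1 write: invalidate ['C2=S'] -> C1=M] -> [I,M,I] [MISS #3: write from S]
Op 4: C2 read [C2 read from I: others=['C1=M'] -> C2=S, others downsized to S] -> [I,S,S] [MISS #4: read from I]
Op 5: C1 read [C1 read: already in S, no change] -> [I,S,S] [hit: read from S]
Op 6: C1 write [C1 write: invalidate ['C2=S'] -> C1=M] -> [I,M,I] [MISS #5: write from S]
Op 7: C0 read [C0 read from I: others=['C1=M'] -> C0=S, others downsized to S] -> [S,S,I] [MISS #6: read from I]
Op 8: C0 write [C0 write: invalidate ['C1=S'] -> C0=M] -> [M,I,I] [MISS #7: write from S]
Op 9: C2 read [C2 read from I: others=['C0=M'] -> C2=S, others downsized to S] -> [S,I,S] [MISS #8: read from I]
Op 10: C2 read [C2 read: already in S, no change] -> [S,I,S] [hit: read from S]

Answer: 8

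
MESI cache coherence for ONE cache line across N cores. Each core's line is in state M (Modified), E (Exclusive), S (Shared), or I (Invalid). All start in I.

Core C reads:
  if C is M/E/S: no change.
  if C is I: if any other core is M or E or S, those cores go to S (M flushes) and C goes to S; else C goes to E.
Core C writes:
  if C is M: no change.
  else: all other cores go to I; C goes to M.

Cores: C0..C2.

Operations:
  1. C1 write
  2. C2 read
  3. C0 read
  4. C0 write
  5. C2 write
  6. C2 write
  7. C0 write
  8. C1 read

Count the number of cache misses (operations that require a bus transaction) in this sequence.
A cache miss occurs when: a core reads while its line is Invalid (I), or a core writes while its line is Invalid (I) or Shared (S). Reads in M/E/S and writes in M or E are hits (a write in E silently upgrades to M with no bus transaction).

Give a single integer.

Op 1: C1 write [C1 write: invalidate none -> C1=M] -> [I,M,I] [MISS #1: write from I]
Op 2: C2 read [C2 read from I: others=['C1=M'] -> C2=S, others downsized to S] -> [I,S,S] [MISS #2: read from I]
Op 3: C0 read [C0 read from I: others=['C1=S', 'C2=S'] -> C0=S, others downsized to S] -> [S,S,S] [MISS #3: read from I]
Op 4: C0 write [C0 write: invalidate ['C1=S', 'C2=S'] -> C0=M] -> [M,I,I] [MISS #4: write from S]
Op 5: C2 write [C2 write: invalidate ['C0=M'] -> C2=M] -> [I,I,M] [MISS #5: write from I]
Op 6: C2 write [C2 write: already M (modified), no change] -> [I,I,M] [hit: write from M]
Op 7: C0 write [C0 write: invalidate ['C2=M'] -> C0=M] -> [M,I,I] [MISS #6: write from I]
Op 8: C1 read [C1 read from I: others=['C0=M'] -> C1=S, others downsized to S] -> [S,S,I] [MISS #7: read from I]

Answer: 7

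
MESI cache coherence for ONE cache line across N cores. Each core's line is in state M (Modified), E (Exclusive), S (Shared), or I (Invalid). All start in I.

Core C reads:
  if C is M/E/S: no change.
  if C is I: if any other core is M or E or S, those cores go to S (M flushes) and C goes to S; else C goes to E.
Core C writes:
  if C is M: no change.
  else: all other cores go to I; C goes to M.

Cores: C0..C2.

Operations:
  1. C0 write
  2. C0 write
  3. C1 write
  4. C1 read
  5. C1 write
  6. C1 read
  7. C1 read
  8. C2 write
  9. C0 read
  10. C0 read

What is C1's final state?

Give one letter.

Answer: I

Derivation:
Op 1: C0 write [C0 write: invalidate none -> C0=M] -> [M,I,I]
Op 2: C0 write [C0 write: already M (modified), no change] -> [M,I,I]
Op 3: C1 write [C1 write: invalidate ['C0=M'] -> C1=M] -> [I,M,I]
Op 4: C1 read [C1 read: already in M, no change] -> [I,M,I]
Op 5: C1 write [C1 write: already M (modified), no change] -> [I,M,I]
Op 6: C1 read [C1 read: already in M, no change] -> [I,M,I]
Op 7: C1 read [C1 read: already in M, no change] -> [I,M,I]
Op 8: C2 write [C2 write: invalidate ['C1=M'] -> C2=M] -> [I,I,M]
Op 9: C0 read [C0 read from I: others=['C2=M'] -> C0=S, others downsized to S] -> [S,I,S]
Op 10: C0 read [C0 read: already in S, no change] -> [S,I,S]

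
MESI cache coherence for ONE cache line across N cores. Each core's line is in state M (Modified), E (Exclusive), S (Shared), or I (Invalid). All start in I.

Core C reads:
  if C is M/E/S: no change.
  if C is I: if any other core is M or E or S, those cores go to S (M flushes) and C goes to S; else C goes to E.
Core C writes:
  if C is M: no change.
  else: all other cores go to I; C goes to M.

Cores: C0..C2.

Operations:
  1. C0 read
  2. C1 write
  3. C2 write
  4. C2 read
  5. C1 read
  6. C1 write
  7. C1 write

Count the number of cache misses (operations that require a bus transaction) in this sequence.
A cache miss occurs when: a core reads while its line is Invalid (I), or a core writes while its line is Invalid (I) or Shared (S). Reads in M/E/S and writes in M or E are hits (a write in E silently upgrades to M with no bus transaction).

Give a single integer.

Op 1: C0 read [C0 read from I: no other sharers -> C0=E (exclusive)] -> [E,I,I] [MISS #1: read from I]
Op 2: C1 write [C1 write: invalidate ['C0=E'] -> C1=M] -> [I,M,I] [MISS #2: write from I]
Op 3: C2 write [C2 write: invalidate ['C1=M'] -> C2=M] -> [I,I,M] [MISS #3: write from I]
Op 4: C2 read [C2 read: already in M, no change] -> [I,I,M] [hit: read from M]
Op 5: C1 read [C1 read from I: others=['C2=M'] -> C1=S, others downsized to S] -> [I,S,S] [MISS #4: read from I]
Op 6: C1 write [C1 write: invalidate ['C2=S'] -> C1=M] -> [I,M,I] [MISS #5: write from S]
Op 7: C1 write [C1 write: already M (modified), no change] -> [I,M,I] [hit: write from M]

Answer: 5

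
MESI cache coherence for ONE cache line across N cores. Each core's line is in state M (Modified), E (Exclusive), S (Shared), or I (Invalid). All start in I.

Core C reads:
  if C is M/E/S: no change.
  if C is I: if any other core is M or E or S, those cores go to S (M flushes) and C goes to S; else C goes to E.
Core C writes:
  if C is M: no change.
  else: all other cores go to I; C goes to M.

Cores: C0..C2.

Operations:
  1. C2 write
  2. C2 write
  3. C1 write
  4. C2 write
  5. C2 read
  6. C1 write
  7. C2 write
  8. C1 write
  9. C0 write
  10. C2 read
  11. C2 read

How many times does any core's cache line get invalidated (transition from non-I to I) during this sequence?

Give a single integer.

Op 1: C2 write [C2 write: invalidate none -> C2=M] -> [I,I,M] (invalidations this op: 0; running total: 0)
Op 2: C2 write [C2 write: already M (modified), no change] -> [I,I,M] (invalidations this op: 0; running total: 0)
Op 3: C1 write [C1 write: invalidate ['C2=M'] -> C1=M] -> [I,M,I] (invalidations this op: 1; running total: 1)
Op 4: C2 write [C2 write: invalidate ['C1=M'] -> C2=M] -> [I,I,M] (invalidations this op: 1; running total: 2)
Op 5: C2 read [C2 read: already in M, no change] -> [I,I,M] (invalidations this op: 0; running total: 2)
Op 6: C1 write [C1 write: invalidate ['C2=M'] -> C1=M] -> [I,M,I] (invalidations this op: 1; running total: 3)
Op 7: C2 write [C2 write: invalidate ['C1=M'] -> C2=M] -> [I,I,M] (invalidations this op: 1; running total: 4)
Op 8: C1 write [C1 write: invalidate ['C2=M'] -> C1=M] -> [I,M,I] (invalidations this op: 1; running total: 5)
Op 9: C0 write [C0 write: invalidate ['C1=M'] -> C0=M] -> [M,I,I] (invalidations this op: 1; running total: 6)
Op 10: C2 read [C2 read from I: others=['C0=M'] -> C2=S, others downsized to S] -> [S,I,S] (invalidations this op: 0; running total: 6)
Op 11: C2 read [C2 read: already in S, no change] -> [S,I,S] (invalidations this op: 0; running total: 6)

Answer: 6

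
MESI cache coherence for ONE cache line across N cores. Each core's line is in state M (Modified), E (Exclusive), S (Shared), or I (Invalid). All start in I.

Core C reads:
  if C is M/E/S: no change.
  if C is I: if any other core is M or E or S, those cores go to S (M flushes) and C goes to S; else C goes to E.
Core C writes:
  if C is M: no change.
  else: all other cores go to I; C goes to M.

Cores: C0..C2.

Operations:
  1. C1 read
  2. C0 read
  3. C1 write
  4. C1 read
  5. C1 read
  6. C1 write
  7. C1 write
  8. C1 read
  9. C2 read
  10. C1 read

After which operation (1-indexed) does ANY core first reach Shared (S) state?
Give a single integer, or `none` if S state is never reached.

Op 1: C1 read [C1 read from I: no other sharers -> C1=E (exclusive)] -> [I,E,I]
Op 2: C0 read [C0 read from I: others=['C1=E'] -> C0=S, others downsized to S] -> [S,S,I]
  -> First S state at op 2; remaining ops need not be traced.

Answer: 2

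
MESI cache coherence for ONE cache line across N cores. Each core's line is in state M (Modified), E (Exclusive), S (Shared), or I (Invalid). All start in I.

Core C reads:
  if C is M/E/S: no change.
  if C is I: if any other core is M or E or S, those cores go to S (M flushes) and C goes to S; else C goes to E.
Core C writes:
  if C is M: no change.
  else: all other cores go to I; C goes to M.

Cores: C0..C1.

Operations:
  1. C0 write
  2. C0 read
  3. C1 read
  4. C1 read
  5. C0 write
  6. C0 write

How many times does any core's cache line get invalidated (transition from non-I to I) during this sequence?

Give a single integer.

Op 1: C0 write [C0 write: invalidate none -> C0=M] -> [M,I] (invalidations this op: 0; running total: 0)
Op 2: C0 read [C0 read: already in M, no change] -> [M,I] (invalidations this op: 0; running total: 0)
Op 3: C1 read [C1 read from I: others=['C0=M'] -> C1=S, others downsized to S] -> [S,S] (invalidations this op: 0; running total: 0)
Op 4: C1 read [C1 read: already in S, no change] -> [S,S] (invalidations this op: 0; running total: 0)
Op 5: C0 write [C0 write: invalidate ['C1=S'] -> C0=M] -> [M,I] (invalidations this op: 1; running total: 1)
Op 6: C0 write [C0 write: already M (modified), no change] -> [M,I] (invalidations this op: 0; running total: 1)

Answer: 1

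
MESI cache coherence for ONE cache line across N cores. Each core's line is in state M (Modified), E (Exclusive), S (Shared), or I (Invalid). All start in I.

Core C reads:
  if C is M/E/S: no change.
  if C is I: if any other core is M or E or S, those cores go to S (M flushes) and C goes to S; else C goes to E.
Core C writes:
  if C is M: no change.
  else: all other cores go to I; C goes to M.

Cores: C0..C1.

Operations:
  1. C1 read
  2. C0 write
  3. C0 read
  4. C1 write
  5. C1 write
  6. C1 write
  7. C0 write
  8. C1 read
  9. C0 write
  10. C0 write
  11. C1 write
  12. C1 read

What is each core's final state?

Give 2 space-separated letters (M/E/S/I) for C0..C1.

Answer: I M

Derivation:
Op 1: C1 read [C1 read from I: no other sharers -> C1=E (exclusive)] -> [I,E]
Op 2: C0 write [C0 write: invalidate ['C1=E'] -> C0=M] -> [M,I]
Op 3: C0 read [C0 read: already in M, no change] -> [M,I]
Op 4: C1 write [C1 write: invalidate ['C0=M'] -> C1=M] -> [I,M]
Op 5: C1 write [C1 write: already M (modified), no change] -> [I,M]
Op 6: C1 write [C1 write: already M (modified), no change] -> [I,M]
Op 7: C0 write [C0 write: invalidate ['C1=M'] -> C0=M] -> [M,I]
Op 8: C1 read [C1 read from I: others=['C0=M'] -> C1=S, others downsized to S] -> [S,S]
Op 9: C0 write [C0 write: invalidate ['C1=S'] -> C0=M] -> [M,I]
Op 10: C0 write [C0 write: already M (modified), no change] -> [M,I]
Op 11: C1 write [C1 write: invalidate ['C0=M'] -> C1=M] -> [I,M]
Op 12: C1 read [C1 read: already in M, no change] -> [I,M]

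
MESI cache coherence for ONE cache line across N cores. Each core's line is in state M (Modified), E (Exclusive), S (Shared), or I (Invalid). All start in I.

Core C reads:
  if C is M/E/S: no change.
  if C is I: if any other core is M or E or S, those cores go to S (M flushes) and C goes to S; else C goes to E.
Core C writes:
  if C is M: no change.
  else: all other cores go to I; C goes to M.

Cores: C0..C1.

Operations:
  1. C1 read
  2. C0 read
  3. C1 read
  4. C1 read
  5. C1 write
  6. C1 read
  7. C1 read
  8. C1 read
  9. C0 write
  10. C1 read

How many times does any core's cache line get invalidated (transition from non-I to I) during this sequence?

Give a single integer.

Answer: 2

Derivation:
Op 1: C1 read [C1 read from I: no other sharers -> C1=E (exclusive)] -> [I,E] (invalidations this op: 0; running total: 0)
Op 2: C0 read [C0 read from I: others=['C1=E'] -> C0=S, others downsized to S] -> [S,S] (invalidations this op: 0; running total: 0)
Op 3: C1 read [C1 read: already in S, no change] -> [S,S] (invalidations this op: 0; running total: 0)
Op 4: C1 read [C1 read: already in S, no change] -> [S,S] (invalidations this op: 0; running total: 0)
Op 5: C1 write [C1 write: invalidate ['C0=S'] -> C1=M] -> [I,M] (invalidations this op: 1; running total: 1)
Op 6: C1 read [C1 read: already in M, no change] -> [I,M] (invalidations this op: 0; running total: 1)
Op 7: C1 read [C1 read: already in M, no change] -> [I,M] (invalidations this op: 0; running total: 1)
Op 8: C1 read [C1 read: already in M, no change] -> [I,M] (invalidations this op: 0; running total: 1)
Op 9: C0 write [C0 write: invalidate ['C1=M'] -> C0=M] -> [M,I] (invalidations this op: 1; running total: 2)
Op 10: C1 read [C1 read from I: others=['C0=M'] -> C1=S, others downsized to S] -> [S,S] (invalidations this op: 0; running total: 2)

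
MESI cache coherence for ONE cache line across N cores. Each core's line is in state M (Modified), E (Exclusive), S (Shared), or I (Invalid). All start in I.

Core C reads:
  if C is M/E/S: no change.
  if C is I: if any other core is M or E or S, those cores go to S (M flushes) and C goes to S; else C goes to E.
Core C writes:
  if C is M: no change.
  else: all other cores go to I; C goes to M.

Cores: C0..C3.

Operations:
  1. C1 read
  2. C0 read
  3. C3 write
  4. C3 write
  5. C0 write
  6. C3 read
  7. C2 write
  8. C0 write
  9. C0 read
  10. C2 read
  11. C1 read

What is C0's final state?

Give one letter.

Answer: S

Derivation:
Op 1: C1 read [C1 read from I: no other sharers -> C1=E (exclusive)] -> [I,E,I,I]
Op 2: C0 read [C0 read from I: others=['C1=E'] -> C0=S, others downsized to S] -> [S,S,I,I]
Op 3: C3 write [C3 write: invalidate ['C0=S', 'C1=S'] -> C3=M] -> [I,I,I,M]
Op 4: C3 write [C3 write: already M (modified), no change] -> [I,I,I,M]
Op 5: C0 write [C0 write: invalidate ['C3=M'] -> C0=M] -> [M,I,I,I]
Op 6: C3 read [C3 read from I: others=['C0=M'] -> C3=S, others downsized to S] -> [S,I,I,S]
Op 7: C2 write [C2 write: invalidate ['C0=S', 'C3=S'] -> C2=M] -> [I,I,M,I]
Op 8: C0 write [C0 write: invalidate ['C2=M'] -> C0=M] -> [M,I,I,I]
Op 9: C0 read [C0 read: already in M, no change] -> [M,I,I,I]
Op 10: C2 read [C2 read from I: others=['C0=M'] -> C2=S, others downsized to S] -> [S,I,S,I]
Op 11: C1 read [C1 read from I: others=['C0=S', 'C2=S'] -> C1=S, others downsized to S] -> [S,S,S,I]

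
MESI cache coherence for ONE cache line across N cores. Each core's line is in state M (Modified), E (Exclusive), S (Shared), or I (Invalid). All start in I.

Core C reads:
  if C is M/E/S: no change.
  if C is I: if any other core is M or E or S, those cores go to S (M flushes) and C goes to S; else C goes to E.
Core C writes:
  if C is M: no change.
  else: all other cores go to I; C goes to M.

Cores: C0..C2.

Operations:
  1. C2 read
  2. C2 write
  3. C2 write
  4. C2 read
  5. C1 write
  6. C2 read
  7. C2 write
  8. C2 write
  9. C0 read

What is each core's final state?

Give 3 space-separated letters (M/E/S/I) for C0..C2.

Answer: S I S

Derivation:
Op 1: C2 read [C2 read from I: no other sharers -> C2=E (exclusive)] -> [I,I,E]
Op 2: C2 write [C2 write: invalidate none -> C2=M] -> [I,I,M]
Op 3: C2 write [C2 write: already M (modified), no change] -> [I,I,M]
Op 4: C2 read [C2 read: already in M, no change] -> [I,I,M]
Op 5: C1 write [C1 write: invalidate ['C2=M'] -> C1=M] -> [I,M,I]
Op 6: C2 read [C2 read from I: others=['C1=M'] -> C2=S, others downsized to S] -> [I,S,S]
Op 7: C2 write [C2 write: invalidate ['C1=S'] -> C2=M] -> [I,I,M]
Op 8: C2 write [C2 write: already M (modified), no change] -> [I,I,M]
Op 9: C0 read [C0 read from I: others=['C2=M'] -> C0=S, others downsized to S] -> [S,I,S]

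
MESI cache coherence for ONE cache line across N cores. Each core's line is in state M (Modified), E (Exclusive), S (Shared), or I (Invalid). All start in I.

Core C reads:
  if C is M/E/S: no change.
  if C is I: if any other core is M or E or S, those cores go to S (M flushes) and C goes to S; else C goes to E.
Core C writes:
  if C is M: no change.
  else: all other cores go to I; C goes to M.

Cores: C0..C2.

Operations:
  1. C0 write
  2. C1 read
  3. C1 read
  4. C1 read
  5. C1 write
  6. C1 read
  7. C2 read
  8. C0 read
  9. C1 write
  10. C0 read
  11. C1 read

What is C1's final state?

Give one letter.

Answer: S

Derivation:
Op 1: C0 write [C0 write: invalidate none -> C0=M] -> [M,I,I]
Op 2: C1 read [C1 read from I: others=['C0=M'] -> C1=S, others downsized to S] -> [S,S,I]
Op 3: C1 read [C1 read: already in S, no change] -> [S,S,I]
Op 4: C1 read [C1 read: already in S, no change] -> [S,S,I]
Op 5: C1 write [C1 write: invalidate ['C0=S'] -> C1=M] -> [I,M,I]
Op 6: C1 read [C1 read: already in M, no change] -> [I,M,I]
Op 7: C2 read [C2 read from I: others=['C1=M'] -> C2=S, others downsized to S] -> [I,S,S]
Op 8: C0 read [C0 read from I: others=['C1=S', 'C2=S'] -> C0=S, others downsized to S] -> [S,S,S]
Op 9: C1 write [C1 write: invalidate ['C0=S', 'C2=S'] -> C1=M] -> [I,M,I]
Op 10: C0 read [C0 read from I: others=['C1=M'] -> C0=S, others downsized to S] -> [S,S,I]
Op 11: C1 read [C1 read: already in S, no change] -> [S,S,I]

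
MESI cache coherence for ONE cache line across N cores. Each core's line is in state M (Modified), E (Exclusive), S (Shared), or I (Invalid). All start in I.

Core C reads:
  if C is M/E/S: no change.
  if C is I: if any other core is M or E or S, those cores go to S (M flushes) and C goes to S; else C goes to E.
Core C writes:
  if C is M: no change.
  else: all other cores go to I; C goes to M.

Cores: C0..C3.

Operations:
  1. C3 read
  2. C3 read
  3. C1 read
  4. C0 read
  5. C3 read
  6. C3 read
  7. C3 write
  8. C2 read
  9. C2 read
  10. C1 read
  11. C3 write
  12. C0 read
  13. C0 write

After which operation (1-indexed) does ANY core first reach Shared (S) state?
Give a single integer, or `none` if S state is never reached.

Op 1: C3 read [C3 read from I: no other sharers -> C3=E (exclusive)] -> [I,I,I,E]
Op 2: C3 read [C3 read: already in E, no change] -> [I,I,I,E]
Op 3: C1 read [C1 read from I: others=['C3=E'] -> C1=S, others downsized to S] -> [I,S,I,S]
  -> First S state at op 3; remaining ops need not be traced.

Answer: 3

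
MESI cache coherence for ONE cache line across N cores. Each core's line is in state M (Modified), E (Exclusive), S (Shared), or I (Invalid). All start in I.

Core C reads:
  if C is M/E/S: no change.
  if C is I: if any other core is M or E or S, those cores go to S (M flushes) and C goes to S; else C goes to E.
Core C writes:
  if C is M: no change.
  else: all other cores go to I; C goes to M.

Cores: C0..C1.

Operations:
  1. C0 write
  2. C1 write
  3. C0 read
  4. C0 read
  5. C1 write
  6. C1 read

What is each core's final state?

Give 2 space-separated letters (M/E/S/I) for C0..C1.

Op 1: C0 write [C0 write: invalidate none -> C0=M] -> [M,I]
Op 2: C1 write [C1 write: invalidate ['C0=M'] -> C1=M] -> [I,M]
Op 3: C0 read [C0 read from I: others=['C1=M'] -> C0=S, others downsized to S] -> [S,S]
Op 4: C0 read [C0 read: already in S, no change] -> [S,S]
Op 5: C1 write [C1 write: invalidate ['C0=S'] -> C1=M] -> [I,M]
Op 6: C1 read [C1 read: already in M, no change] -> [I,M]

Answer: I M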